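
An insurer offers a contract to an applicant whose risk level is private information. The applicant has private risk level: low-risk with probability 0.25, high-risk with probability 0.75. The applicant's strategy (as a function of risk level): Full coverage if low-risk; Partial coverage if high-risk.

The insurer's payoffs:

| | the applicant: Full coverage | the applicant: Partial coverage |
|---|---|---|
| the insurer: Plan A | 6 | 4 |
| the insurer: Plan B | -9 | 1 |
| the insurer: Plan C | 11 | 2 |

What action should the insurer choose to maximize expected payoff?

Plan A

E[Plan A] = 0.25·(6) + 0.75·(4) = 4.5
E[Plan B] = 0.25·(-9) + 0.75·(1) = -1.5
E[Plan C] = 0.25·(11) + 0.75·(2) = 4.25
Best response: Plan A (4.5 is the largest).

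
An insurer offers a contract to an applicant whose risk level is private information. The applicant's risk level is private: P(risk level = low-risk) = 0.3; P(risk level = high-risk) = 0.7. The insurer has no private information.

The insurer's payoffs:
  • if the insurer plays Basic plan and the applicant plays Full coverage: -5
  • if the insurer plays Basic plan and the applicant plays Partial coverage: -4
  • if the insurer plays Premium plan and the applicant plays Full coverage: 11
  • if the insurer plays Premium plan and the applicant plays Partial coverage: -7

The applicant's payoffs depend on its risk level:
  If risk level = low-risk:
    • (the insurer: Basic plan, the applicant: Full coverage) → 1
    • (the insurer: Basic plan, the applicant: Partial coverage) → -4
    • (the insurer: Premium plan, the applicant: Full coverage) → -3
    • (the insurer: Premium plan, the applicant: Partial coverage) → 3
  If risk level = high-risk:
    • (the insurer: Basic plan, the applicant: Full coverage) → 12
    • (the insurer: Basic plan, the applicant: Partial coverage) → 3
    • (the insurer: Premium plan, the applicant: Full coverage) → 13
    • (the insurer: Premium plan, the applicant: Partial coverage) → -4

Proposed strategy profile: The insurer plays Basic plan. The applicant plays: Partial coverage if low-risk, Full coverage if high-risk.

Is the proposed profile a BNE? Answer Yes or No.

A profile is a BNE iff every type of every player is best-responding given beliefs about the other side.
The insurer plays Basic plan: E[Basic plan] = 0.3·(-4) + 0.7·(-5) = -4.7; E[Premium plan] = 5.6. Not best-responding. ✗
The applicant (risk level low-risk), facing Basic plan: Full coverage gives 1, Partial coverage gives -4. Proposed Partial coverage is not best — profitable deviation exists. ✗
The applicant (risk level high-risk), facing Basic plan: Full coverage gives 12, Partial coverage gives 3. Proposed Full coverage is best. ✓

No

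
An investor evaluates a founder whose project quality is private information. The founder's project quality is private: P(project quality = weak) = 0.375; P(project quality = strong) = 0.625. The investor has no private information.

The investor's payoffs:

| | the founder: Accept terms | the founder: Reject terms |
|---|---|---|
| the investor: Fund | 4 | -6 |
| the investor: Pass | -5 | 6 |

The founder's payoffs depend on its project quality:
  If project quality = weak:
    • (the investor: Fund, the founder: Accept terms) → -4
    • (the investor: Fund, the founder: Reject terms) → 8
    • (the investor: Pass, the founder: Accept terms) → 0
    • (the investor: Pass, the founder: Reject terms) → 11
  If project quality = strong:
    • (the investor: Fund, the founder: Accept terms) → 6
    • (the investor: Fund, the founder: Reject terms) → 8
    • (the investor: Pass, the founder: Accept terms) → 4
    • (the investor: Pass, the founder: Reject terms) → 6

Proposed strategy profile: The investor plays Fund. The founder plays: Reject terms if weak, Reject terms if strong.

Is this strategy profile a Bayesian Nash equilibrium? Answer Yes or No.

No

A profile is a BNE iff every type of every player is best-responding given beliefs about the other side.
The investor plays Fund: E[Fund] = 0.375·(-6) + 0.625·(-6) = -6; E[Pass] = 6. Not best-responding. ✗
The founder (project quality weak), facing Fund: Accept terms gives -4, Reject terms gives 8. Proposed Reject terms is best. ✓
The founder (project quality strong), facing Fund: Accept terms gives 6, Reject terms gives 8. Proposed Reject terms is best. ✓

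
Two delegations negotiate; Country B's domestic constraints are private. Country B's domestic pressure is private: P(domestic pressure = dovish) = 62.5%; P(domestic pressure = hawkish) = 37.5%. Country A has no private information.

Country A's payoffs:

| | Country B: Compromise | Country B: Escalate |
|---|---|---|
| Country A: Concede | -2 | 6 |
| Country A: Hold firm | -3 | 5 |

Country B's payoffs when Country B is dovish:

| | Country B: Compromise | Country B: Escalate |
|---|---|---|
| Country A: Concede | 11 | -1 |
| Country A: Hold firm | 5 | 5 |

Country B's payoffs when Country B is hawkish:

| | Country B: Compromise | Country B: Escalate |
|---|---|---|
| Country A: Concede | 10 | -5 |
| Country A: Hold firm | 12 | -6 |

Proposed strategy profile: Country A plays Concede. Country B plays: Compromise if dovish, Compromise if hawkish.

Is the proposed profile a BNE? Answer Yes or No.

Yes

Country A plays Concede: E[Concede] = 0.625·(-2) + 0.375·(-2) = -2; E[Hold firm] = -3. Best-responding. ✓
Country B (domestic pressure dovish), facing Concede: Compromise gives 11, Escalate gives -1. Proposed Compromise is best. ✓
Country B (domestic pressure hawkish), facing Concede: Compromise gives 10, Escalate gives -5. Proposed Compromise is best. ✓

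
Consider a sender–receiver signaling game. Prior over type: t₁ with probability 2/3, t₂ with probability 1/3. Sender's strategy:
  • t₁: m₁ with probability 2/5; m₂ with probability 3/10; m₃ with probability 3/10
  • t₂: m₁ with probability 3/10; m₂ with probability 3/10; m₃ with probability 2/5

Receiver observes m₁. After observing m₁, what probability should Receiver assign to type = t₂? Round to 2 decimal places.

0.27

P(m₁) = (2/3)·(2/5) + (1/3)·(3/10) = 11/30
P(t₂ | m₁) = ((1/3)·(3/10)) / (11/30) = (1/10) / (11/30) = 3/11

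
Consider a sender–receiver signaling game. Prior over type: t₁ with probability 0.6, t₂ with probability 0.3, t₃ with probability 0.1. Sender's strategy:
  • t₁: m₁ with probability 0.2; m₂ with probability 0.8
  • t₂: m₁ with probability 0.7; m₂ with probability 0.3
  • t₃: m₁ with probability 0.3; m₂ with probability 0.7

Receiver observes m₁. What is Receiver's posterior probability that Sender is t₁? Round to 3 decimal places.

P(m₁) = 0.6·0.2 + 0.3·0.7 + 0.1·0.3 = 0.36
P(t₁ | m₁) = (0.6·0.2) / 0.36 = 0.12 / 0.36 = 0.333333

0.333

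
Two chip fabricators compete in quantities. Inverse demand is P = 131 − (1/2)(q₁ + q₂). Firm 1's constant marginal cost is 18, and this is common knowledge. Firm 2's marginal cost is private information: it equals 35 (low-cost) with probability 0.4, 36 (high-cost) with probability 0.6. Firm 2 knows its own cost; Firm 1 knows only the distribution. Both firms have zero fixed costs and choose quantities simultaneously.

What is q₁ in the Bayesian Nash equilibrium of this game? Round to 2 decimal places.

Each type of Firm 2 best-responds to q₁; Firm 1 best-responds to the expected q₂ over Firm 2's types.
Firm 2 with cost c maximizes (131 − (1/2)(q₁+q₂) − c)·q₂, giving q₂(c) = (131 − c − (1/2)q₁).
E[c₂] = 0.4·35 + 0.6·36 = 35.6
Firm 1's FOC against E[q₂] yields q₁ = (131 − 2·18 + E[c₂])/(3/2) = (131 − 36 + 35.6)/(3/2) = 87.0667.

87.07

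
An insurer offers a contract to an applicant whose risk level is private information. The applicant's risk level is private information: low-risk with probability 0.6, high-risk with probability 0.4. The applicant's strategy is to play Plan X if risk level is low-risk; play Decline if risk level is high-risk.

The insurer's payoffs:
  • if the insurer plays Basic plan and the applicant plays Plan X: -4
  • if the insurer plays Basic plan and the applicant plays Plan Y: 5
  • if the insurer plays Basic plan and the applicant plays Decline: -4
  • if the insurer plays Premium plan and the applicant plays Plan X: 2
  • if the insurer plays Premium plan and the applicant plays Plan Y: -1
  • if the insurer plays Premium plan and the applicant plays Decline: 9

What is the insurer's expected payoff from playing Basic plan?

-4

Take the expectation over the applicant's risk level, weighting each type's action by its prior probability.
E[Basic plan] = 0.6·(-4) + 0.4·(-4) = (-2.4) + (-1.6) = -4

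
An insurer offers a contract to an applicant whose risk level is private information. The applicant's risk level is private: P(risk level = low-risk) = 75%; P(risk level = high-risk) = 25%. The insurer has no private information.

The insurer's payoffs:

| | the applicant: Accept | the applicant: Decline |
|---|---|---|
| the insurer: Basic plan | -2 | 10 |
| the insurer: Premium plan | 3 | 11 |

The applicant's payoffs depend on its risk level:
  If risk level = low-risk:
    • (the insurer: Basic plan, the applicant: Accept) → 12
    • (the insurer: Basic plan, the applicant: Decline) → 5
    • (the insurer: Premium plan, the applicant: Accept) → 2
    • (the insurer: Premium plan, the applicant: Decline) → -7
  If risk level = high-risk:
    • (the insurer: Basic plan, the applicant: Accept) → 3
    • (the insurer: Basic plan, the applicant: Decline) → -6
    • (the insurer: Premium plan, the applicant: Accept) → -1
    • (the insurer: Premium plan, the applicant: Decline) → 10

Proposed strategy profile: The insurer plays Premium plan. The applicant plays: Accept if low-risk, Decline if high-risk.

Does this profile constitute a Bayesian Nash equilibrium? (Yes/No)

Yes

A profile is a BNE iff every type of every player is best-responding given beliefs about the other side.
The insurer plays Premium plan: E[Premium plan] = 0.75·(3) + 0.25·(11) = 5; E[Basic plan] = 1. Best-responding. ✓
The applicant (risk level low-risk), facing Premium plan: Accept gives 2, Decline gives -7. Proposed Accept is best. ✓
The applicant (risk level high-risk), facing Premium plan: Accept gives -1, Decline gives 10. Proposed Decline is best. ✓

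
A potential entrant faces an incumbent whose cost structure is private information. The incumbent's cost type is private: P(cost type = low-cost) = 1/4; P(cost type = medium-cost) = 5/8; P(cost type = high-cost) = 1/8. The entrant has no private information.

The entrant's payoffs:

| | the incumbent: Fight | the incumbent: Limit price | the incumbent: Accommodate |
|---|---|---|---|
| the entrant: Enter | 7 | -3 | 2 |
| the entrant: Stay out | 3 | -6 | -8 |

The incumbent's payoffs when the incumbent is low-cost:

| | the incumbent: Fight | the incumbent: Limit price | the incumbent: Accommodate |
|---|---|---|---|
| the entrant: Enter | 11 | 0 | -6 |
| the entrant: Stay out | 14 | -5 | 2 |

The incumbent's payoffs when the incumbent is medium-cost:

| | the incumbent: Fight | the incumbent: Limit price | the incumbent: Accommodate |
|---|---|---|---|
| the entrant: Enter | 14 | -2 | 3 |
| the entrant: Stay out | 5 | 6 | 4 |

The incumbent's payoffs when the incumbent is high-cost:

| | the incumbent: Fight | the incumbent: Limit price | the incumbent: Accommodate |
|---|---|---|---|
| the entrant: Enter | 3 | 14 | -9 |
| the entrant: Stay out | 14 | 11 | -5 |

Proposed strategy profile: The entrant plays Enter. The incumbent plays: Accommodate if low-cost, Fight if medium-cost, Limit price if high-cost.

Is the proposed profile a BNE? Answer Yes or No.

No

The entrant plays Enter: E[Enter] = 1/4·(2) + 5/8·(7) + 1/8·(-3) = 9/2; E[Stay out] = -7/8. Best-responding. ✓
The incumbent (cost type low-cost), facing Enter: Fight gives 11, Limit price gives 0, Accommodate gives -6. Proposed Accommodate is not best — profitable deviation exists. ✗
The incumbent (cost type medium-cost), facing Enter: Fight gives 14, Limit price gives -2, Accommodate gives 3. Proposed Fight is best. ✓
The incumbent (cost type high-cost), facing Enter: Fight gives 3, Limit price gives 14, Accommodate gives -9. Proposed Limit price is best. ✓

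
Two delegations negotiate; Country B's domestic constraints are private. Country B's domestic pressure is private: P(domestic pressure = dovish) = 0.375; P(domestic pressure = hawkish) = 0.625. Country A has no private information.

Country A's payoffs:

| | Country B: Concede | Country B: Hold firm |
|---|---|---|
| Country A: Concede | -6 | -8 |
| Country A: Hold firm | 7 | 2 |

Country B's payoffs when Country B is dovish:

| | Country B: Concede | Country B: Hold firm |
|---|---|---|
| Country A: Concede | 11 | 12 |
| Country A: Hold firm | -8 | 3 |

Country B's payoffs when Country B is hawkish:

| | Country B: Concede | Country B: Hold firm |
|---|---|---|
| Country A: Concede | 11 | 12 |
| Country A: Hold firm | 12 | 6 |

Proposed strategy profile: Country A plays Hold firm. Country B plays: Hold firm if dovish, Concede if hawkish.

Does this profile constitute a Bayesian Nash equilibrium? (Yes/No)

Yes

Country A plays Hold firm: E[Hold firm] = 0.375·(2) + 0.625·(7) = 5.125; E[Concede] = -6.75. Best-responding. ✓
Country B (domestic pressure dovish), facing Hold firm: Concede gives -8, Hold firm gives 3. Proposed Hold firm is best. ✓
Country B (domestic pressure hawkish), facing Hold firm: Concede gives 12, Hold firm gives 6. Proposed Concede is best. ✓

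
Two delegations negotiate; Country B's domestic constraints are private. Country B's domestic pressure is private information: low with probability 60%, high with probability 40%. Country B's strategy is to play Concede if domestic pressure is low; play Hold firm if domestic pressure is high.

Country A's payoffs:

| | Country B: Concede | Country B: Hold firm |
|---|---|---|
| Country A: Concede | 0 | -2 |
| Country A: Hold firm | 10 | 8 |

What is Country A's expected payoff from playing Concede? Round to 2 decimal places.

E[Concede] = 0.6·0 + 0.4·(-2) = 0 + (-0.8) = -0.8

-0.80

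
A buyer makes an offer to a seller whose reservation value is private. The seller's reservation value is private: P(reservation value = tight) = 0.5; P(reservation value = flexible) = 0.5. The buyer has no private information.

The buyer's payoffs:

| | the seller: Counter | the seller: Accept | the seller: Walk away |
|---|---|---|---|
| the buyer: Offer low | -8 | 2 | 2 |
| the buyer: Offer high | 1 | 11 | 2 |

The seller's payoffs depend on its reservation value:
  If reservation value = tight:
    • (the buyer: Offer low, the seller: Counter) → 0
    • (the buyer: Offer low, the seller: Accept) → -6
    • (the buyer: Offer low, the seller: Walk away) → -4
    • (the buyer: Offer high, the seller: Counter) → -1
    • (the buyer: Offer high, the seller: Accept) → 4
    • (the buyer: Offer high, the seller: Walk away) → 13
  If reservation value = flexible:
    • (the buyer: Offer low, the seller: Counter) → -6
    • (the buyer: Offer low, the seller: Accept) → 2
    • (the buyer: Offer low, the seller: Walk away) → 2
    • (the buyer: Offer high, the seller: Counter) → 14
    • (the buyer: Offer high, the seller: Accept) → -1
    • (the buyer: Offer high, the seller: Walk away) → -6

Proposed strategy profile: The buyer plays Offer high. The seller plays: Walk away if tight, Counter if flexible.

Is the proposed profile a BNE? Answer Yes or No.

Yes

A profile is a BNE iff every type of every player is best-responding given beliefs about the other side.
The buyer plays Offer high: E[Offer high] = 0.5·(2) + 0.5·(1) = 1.5; E[Offer low] = -3. Best-responding. ✓
The seller (reservation value tight), facing Offer high: Counter gives -1, Accept gives 4, Walk away gives 13. Proposed Walk away is best. ✓
The seller (reservation value flexible), facing Offer high: Counter gives 14, Accept gives -1, Walk away gives -6. Proposed Counter is best. ✓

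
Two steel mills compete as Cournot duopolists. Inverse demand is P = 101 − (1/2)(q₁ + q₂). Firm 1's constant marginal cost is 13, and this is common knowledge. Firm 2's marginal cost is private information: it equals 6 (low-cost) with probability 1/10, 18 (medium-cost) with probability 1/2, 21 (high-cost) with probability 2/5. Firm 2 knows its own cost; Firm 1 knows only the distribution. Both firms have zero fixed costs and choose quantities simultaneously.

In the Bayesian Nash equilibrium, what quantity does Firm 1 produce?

62

Type-c best response for Firm 2: q₂(c) = (101 − c) − q₁/2.
Firm 1 maximizes expected profit; its first-order condition is 101 − q₁ − (1/2)E[q₂] − 13 = 0.
Substituting E[q₂] and solving: E[c₂] = 18, so q₁ = (101 − 2·13 + 18)/(3/2) = 62.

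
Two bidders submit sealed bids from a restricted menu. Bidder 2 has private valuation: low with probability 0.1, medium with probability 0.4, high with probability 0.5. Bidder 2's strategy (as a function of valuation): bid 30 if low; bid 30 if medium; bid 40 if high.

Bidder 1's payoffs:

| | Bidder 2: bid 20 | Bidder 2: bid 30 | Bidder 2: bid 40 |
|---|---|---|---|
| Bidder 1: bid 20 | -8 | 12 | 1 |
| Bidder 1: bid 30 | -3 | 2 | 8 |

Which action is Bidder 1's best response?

Compute Bidder 1's expected payoff for each action, taking the expectation over Bidder 2's type.
E[bid 20] = 0.1·(12) + 0.4·(12) + 0.5·(1) = 6.5
E[bid 30] = 0.1·(2) + 0.4·(2) + 0.5·(8) = 5
Best response: bid 20 (6.5 is the largest).

bid 20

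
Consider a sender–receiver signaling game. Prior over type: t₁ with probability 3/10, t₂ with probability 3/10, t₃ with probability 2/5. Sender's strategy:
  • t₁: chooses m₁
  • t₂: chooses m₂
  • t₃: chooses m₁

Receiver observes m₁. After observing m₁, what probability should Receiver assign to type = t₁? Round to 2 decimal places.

P(m₁) = (3/10)·1 + (3/10)·0 + (2/5)·1 = 7/10
P(t₁ | m₁) = ((3/10)·1) / (7/10) = (3/10) / (7/10) = 3/7

0.43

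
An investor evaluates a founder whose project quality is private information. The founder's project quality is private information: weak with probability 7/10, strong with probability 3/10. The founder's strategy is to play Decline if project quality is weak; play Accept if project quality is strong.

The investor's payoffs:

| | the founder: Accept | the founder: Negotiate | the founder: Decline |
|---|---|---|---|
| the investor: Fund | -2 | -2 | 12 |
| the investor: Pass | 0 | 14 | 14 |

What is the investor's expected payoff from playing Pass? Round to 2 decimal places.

9.80

Take the expectation over the founder's project quality, weighting each type's action by its prior probability.
E[Pass] = 7/10·14 + 3/10·0 = 49/5 + 0 = 49/5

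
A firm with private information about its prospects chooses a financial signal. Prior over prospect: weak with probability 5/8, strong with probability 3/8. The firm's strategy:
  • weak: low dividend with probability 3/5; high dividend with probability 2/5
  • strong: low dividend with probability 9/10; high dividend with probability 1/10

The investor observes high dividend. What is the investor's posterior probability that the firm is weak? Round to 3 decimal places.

P(high dividend) = (5/8)·(2/5) + (3/8)·(1/10) = 23/80
P(weak | high dividend) = ((5/8)·(2/5)) / (23/80) = (1/4) / (23/80) = 20/23

0.870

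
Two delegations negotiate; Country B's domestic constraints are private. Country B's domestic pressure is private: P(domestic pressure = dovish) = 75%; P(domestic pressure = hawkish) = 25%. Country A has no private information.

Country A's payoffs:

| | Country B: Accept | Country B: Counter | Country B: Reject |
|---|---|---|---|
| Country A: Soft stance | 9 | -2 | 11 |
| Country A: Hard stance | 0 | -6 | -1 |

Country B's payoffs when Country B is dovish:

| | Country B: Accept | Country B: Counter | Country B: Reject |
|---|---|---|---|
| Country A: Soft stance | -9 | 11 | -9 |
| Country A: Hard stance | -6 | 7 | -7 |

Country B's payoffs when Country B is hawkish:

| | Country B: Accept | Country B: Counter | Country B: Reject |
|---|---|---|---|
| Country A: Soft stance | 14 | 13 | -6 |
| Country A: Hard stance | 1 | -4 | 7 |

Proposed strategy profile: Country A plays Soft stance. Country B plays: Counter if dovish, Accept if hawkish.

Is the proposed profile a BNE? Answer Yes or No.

Yes

Country A plays Soft stance: E[Soft stance] = 0.75·(-2) + 0.25·(9) = 0.75; E[Hard stance] = -4.5. Best-responding. ✓
Country B (domestic pressure dovish), facing Soft stance: Accept gives -9, Counter gives 11, Reject gives -9. Proposed Counter is best. ✓
Country B (domestic pressure hawkish), facing Soft stance: Accept gives 14, Counter gives 13, Reject gives -6. Proposed Accept is best. ✓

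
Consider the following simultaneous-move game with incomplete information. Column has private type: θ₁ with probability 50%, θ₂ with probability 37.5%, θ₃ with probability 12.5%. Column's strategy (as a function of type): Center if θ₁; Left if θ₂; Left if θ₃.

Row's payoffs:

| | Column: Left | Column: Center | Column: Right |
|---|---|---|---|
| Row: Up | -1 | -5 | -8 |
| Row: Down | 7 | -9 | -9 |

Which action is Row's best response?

Down

E[Up] = 0.5·(-5) + 0.375·(-1) + 0.125·(-1) = -3
E[Down] = 0.5·(-9) + 0.375·(7) + 0.125·(7) = -1
Best response: Down (-1 is the largest).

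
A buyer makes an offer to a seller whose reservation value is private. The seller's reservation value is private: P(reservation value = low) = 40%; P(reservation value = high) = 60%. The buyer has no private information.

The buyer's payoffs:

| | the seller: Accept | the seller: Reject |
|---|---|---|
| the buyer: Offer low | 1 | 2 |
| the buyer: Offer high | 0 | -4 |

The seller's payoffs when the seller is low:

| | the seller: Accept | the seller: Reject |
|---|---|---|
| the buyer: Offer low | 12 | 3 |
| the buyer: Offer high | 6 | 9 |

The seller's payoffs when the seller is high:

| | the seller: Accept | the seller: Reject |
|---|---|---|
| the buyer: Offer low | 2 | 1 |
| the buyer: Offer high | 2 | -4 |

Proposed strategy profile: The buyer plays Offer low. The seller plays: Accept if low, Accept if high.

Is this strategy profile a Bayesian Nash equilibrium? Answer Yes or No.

Yes

The buyer plays Offer low: E[Offer low] = 0.4·(1) + 0.6·(1) = 1; E[Offer high] = 0. Best-responding. ✓
The seller (reservation value low), facing Offer low: Accept gives 12, Reject gives 3. Proposed Accept is best. ✓
The seller (reservation value high), facing Offer low: Accept gives 2, Reject gives 1. Proposed Accept is best. ✓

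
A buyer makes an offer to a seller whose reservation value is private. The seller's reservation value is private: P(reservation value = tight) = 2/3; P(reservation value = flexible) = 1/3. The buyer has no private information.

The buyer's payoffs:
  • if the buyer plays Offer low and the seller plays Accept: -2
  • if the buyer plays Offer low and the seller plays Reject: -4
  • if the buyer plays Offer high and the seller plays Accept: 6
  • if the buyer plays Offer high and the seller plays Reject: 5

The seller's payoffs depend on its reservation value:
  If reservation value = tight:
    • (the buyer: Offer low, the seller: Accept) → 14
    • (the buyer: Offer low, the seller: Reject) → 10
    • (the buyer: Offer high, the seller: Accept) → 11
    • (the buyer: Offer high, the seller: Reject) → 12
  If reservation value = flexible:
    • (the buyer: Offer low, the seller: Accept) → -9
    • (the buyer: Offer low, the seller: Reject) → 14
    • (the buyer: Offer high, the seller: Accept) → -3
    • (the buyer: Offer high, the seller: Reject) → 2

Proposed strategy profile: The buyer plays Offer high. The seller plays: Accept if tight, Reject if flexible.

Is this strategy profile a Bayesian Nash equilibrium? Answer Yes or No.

The buyer plays Offer high: E[Offer high] = 2/3·(6) + 1/3·(5) = 17/3; E[Offer low] = -8/3. Best-responding. ✓
The seller (reservation value tight), facing Offer high: Accept gives 11, Reject gives 12. Proposed Accept is not best — profitable deviation exists. ✗
The seller (reservation value flexible), facing Offer high: Accept gives -3, Reject gives 2. Proposed Reject is best. ✓

No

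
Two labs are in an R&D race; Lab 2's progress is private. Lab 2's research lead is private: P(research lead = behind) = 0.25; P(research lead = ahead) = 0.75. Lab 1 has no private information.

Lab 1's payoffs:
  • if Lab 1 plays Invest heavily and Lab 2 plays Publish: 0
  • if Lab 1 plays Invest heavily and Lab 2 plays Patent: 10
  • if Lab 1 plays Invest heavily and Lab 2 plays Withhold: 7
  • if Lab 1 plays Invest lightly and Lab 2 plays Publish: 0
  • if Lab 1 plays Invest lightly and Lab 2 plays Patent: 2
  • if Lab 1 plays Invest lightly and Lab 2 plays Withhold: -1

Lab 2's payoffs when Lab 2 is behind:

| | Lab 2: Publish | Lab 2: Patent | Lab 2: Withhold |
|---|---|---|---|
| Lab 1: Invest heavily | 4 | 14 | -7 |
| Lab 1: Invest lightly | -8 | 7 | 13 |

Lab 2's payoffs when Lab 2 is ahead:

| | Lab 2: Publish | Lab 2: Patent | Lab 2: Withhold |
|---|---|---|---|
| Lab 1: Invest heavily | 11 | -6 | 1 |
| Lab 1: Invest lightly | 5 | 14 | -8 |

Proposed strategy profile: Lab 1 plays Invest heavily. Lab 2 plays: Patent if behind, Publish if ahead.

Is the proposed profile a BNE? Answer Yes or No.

Lab 1 plays Invest heavily: E[Invest heavily] = 0.25·(10) + 0.75·(0) = 2.5; E[Invest lightly] = 0.5. Best-responding. ✓
Lab 2 (research lead behind), facing Invest heavily: Publish gives 4, Patent gives 14, Withhold gives -7. Proposed Patent is best. ✓
Lab 2 (research lead ahead), facing Invest heavily: Publish gives 11, Patent gives -6, Withhold gives 1. Proposed Publish is best. ✓

Yes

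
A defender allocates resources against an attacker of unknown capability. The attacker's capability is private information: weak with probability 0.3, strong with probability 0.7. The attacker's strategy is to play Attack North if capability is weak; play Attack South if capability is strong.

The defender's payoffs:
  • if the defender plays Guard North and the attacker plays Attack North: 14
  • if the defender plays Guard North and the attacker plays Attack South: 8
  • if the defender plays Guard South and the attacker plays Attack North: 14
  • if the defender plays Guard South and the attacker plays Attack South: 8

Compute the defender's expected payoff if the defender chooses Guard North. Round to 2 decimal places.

9.80

E[Guard North] = 0.3·14 + 0.7·8 = 4.2 + 5.6 = 9.8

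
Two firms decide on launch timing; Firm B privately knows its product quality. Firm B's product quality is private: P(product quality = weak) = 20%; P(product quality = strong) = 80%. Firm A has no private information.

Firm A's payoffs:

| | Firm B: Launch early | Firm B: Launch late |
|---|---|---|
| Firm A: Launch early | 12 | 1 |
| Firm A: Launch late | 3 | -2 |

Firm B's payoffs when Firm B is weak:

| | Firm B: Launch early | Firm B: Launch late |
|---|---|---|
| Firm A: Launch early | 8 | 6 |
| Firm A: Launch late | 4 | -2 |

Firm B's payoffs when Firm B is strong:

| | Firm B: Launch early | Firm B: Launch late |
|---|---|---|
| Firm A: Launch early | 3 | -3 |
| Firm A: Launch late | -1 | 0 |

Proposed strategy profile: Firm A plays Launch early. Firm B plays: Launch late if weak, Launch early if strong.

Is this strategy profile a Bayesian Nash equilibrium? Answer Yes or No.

Firm A plays Launch early: E[Launch early] = 0.2·(1) + 0.8·(12) = 9.8; E[Launch late] = 2. Best-responding. ✓
Firm B (product quality weak), facing Launch early: Launch early gives 8, Launch late gives 6. Proposed Launch late is not best — profitable deviation exists. ✗
Firm B (product quality strong), facing Launch early: Launch early gives 3, Launch late gives -3. Proposed Launch early is best. ✓

No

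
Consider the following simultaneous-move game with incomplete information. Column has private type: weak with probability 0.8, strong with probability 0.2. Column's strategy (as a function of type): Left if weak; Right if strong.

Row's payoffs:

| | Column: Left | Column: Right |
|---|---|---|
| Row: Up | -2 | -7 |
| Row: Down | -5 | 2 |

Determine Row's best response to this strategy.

Up

Compute Row's expected payoff for each action, taking the expectation over Column's type.
E[Up] = 0.8·(-2) + 0.2·(-7) = -3
E[Down] = 0.8·(-5) + 0.2·(2) = -3.6
Best response: Up (-3 is the largest).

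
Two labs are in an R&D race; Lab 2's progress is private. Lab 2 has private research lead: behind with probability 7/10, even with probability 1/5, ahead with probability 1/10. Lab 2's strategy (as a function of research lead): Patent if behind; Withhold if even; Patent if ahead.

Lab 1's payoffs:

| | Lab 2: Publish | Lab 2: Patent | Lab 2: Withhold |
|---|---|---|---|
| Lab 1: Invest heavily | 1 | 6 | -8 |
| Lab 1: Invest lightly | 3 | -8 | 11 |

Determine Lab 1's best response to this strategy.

E[Invest heavily] = 7/10·(6) + 1/5·(-8) + 1/10·(6) = 16/5
E[Invest lightly] = 7/10·(-8) + 1/5·(11) + 1/10·(-8) = -21/5
Best response: Invest heavily (16/5 is the largest).

Invest heavily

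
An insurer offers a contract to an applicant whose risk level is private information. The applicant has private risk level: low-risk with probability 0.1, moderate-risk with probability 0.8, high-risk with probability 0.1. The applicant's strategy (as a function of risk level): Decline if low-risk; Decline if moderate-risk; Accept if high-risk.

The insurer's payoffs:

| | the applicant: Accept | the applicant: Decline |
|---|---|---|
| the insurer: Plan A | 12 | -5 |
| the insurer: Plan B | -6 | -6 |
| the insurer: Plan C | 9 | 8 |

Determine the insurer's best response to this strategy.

Compute the insurer's expected payoff for each action, taking the expectation over the applicant's type.
E[Plan A] = 0.1·(-5) + 0.8·(-5) + 0.1·(12) = -3.3
E[Plan B] = 0.1·(-6) + 0.8·(-6) + 0.1·(-6) = -6
E[Plan C] = 0.1·(8) + 0.8·(8) + 0.1·(9) = 8.1
Best response: Plan C (8.1 is the largest).

Plan C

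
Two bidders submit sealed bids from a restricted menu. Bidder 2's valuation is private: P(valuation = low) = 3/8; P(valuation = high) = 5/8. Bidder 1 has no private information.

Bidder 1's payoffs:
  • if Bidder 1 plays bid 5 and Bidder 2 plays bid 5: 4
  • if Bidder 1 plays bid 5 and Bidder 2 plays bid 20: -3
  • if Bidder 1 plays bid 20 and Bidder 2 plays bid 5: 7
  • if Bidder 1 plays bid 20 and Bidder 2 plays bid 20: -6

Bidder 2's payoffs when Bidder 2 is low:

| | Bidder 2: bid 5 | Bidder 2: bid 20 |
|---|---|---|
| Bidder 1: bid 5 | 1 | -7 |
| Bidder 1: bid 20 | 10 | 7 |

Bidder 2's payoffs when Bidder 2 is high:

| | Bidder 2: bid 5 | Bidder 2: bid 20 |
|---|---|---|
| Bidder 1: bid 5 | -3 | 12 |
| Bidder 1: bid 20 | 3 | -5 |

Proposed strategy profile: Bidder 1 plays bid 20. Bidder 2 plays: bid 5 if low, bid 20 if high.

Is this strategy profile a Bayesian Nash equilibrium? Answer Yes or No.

No

A profile is a BNE iff every type of every player is best-responding given beliefs about the other side.
Bidder 1 plays bid 20: E[bid 20] = 3/8·(7) + 5/8·(-6) = -9/8; E[bid 5] = -3/8. Not best-responding. ✗
Bidder 2 (valuation low), facing bid 20: bid 5 gives 10, bid 20 gives 7. Proposed bid 5 is best. ✓
Bidder 2 (valuation high), facing bid 20: bid 5 gives 3, bid 20 gives -5. Proposed bid 20 is not best — profitable deviation exists. ✗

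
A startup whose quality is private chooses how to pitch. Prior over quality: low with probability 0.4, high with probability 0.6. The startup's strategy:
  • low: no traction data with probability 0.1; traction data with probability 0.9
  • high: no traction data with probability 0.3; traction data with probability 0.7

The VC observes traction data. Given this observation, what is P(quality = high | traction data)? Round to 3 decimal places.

0.538

P(traction data) = 0.4·0.9 + 0.6·0.7 = 0.78
P(high | traction data) = (0.6·0.7) / 0.78 = 0.42 / 0.78 = 0.538462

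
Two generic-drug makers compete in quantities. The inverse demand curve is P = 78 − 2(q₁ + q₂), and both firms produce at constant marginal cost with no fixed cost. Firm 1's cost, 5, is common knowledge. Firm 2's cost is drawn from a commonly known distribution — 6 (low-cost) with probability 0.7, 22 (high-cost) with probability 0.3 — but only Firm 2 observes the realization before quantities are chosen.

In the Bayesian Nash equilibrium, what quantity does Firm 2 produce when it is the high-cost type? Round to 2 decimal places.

Each type of Firm 2 best-responds to q₁; Firm 1 best-responds to the expected q₂ over Firm 2's types.
Firm 2 with cost c maximizes (78 − 2(q₁+q₂) − c)·q₂, giving q₂(c) = (78 − c − 2q₁)/4.
E[c₂] = 0.7·6 + 0.3·22 = 10.8
Firm 1's FOC against E[q₂] yields q₁ = (78 − 2·5 + E[c₂])/6 = (78 − 10 + 10.8)/6 = 13.1333.
q₂(high-cost) = (78 − 22 − 2·13.1333)/4 = 7.43333.

7.43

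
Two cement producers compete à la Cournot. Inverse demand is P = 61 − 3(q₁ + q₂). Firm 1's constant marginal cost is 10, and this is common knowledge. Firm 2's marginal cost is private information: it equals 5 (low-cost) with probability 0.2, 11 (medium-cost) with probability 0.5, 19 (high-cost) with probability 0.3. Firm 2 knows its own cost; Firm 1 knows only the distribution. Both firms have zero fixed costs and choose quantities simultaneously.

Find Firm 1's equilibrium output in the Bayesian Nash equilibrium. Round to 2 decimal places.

Firm 2 with cost c maximizes (61 − 3(q₁+q₂) − c)·q₂, giving q₂(c) = (61 − c − 3q₁)/6.
E[c₂] = 0.2·5 + 0.5·11 + 0.3·19 = 12.2
Firm 1's FOC against E[q₂] yields q₁ = (61 − 2·10 + E[c₂])/9 = (61 − 20 + 12.2)/9 = 5.91111.

5.91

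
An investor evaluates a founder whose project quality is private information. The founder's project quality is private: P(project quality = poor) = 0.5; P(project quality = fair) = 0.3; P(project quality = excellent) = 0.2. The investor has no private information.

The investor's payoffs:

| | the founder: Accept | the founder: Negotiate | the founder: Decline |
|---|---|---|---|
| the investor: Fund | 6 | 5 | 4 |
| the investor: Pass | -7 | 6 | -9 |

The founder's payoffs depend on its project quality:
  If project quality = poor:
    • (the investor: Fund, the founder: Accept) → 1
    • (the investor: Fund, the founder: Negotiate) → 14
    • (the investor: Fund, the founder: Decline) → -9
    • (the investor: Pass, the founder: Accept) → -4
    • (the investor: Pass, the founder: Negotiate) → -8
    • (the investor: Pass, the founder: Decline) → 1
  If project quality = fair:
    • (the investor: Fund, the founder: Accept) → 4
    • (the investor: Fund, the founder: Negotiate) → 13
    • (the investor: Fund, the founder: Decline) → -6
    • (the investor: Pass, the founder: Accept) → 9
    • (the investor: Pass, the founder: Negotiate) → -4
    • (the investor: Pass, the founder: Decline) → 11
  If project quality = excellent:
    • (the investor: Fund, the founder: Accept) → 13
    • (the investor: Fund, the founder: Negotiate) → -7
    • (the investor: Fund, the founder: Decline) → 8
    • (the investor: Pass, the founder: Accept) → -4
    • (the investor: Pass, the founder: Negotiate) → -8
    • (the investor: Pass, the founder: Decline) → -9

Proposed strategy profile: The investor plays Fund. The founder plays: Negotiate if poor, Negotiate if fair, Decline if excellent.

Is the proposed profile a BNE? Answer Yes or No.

The investor plays Fund: E[Fund] = 0.5·(5) + 0.3·(5) + 0.2·(4) = 4.8; E[Pass] = 3. Best-responding. ✓
The founder (project quality poor), facing Fund: Accept gives 1, Negotiate gives 14, Decline gives -9. Proposed Negotiate is best. ✓
The founder (project quality fair), facing Fund: Accept gives 4, Negotiate gives 13, Decline gives -6. Proposed Negotiate is best. ✓
The founder (project quality excellent), facing Fund: Accept gives 13, Negotiate gives -7, Decline gives 8. Proposed Decline is not best — profitable deviation exists. ✗

No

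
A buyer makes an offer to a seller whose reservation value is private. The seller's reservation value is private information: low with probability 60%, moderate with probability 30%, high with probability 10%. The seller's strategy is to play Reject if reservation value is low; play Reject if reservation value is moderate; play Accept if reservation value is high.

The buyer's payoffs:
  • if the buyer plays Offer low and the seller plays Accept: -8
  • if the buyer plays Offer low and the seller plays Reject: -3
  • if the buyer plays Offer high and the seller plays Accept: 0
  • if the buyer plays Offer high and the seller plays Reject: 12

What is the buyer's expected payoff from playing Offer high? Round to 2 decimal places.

10.80

Take the expectation over the seller's reservation value, weighting each type's action by its prior probability.
E[Offer high] = 0.6·12 + 0.3·12 + 0.1·0 = 7.2 + 3.6 + 0 = 10.8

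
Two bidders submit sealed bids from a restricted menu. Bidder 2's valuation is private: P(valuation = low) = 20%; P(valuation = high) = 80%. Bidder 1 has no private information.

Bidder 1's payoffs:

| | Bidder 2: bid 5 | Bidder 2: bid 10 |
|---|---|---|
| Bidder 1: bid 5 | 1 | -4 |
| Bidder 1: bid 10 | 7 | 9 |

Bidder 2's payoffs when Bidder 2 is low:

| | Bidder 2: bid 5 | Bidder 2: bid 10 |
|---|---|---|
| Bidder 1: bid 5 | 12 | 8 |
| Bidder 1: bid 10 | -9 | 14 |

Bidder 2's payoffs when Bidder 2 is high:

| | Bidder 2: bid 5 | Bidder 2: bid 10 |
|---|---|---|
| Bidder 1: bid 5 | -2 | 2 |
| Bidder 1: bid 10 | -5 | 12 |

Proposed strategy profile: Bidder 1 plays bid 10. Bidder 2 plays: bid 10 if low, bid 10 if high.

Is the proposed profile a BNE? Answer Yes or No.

Yes

Bidder 1 plays bid 10: E[bid 10] = 0.2·(9) + 0.8·(9) = 9; E[bid 5] = -4. Best-responding. ✓
Bidder 2 (valuation low), facing bid 10: bid 5 gives -9, bid 10 gives 14. Proposed bid 10 is best. ✓
Bidder 2 (valuation high), facing bid 10: bid 5 gives -5, bid 10 gives 12. Proposed bid 10 is best. ✓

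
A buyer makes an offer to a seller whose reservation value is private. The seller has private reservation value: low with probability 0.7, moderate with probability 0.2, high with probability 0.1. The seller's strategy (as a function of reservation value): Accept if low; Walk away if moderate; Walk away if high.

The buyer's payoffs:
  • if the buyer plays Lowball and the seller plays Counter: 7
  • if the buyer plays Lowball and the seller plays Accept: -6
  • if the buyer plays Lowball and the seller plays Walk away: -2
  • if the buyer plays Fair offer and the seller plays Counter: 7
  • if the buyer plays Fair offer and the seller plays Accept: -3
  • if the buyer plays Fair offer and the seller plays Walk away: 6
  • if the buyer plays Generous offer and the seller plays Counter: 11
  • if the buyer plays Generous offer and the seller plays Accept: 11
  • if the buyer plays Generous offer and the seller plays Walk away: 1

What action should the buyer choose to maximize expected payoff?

E[Lowball] = 0.7·(-6) + 0.2·(-2) + 0.1·(-2) = -4.8
E[Fair offer] = 0.7·(-3) + 0.2·(6) + 0.1·(6) = -0.3
E[Generous offer] = 0.7·(11) + 0.2·(1) + 0.1·(1) = 8
Best response: Generous offer (8 is the largest).

Generous offer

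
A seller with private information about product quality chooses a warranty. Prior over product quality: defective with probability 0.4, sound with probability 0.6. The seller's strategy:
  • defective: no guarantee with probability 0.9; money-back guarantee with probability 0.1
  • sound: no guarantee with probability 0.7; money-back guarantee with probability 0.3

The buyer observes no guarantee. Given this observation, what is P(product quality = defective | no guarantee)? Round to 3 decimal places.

Apply Bayes' rule using the sender's strategy as the likelihood.
P(no guarantee) = 0.4·0.9 + 0.6·0.7 = 0.78
P(defective | no guarantee) = (0.4·0.9) / 0.78 = 0.36 / 0.78 = 0.461538

0.462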